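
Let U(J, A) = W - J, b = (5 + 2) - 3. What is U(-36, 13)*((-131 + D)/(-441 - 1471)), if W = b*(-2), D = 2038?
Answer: -13349/478 ≈ -27.927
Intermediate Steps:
b = 4 (b = 7 - 3 = 4)
W = -8 (W = 4*(-2) = -8)
U(J, A) = -8 - J
U(-36, 13)*((-131 + D)/(-441 - 1471)) = (-8 - 1*(-36))*((-131 + 2038)/(-441 - 1471)) = (-8 + 36)*(1907/(-1912)) = 28*(1907*(-1/1912)) = 28*(-1907/1912) = -13349/478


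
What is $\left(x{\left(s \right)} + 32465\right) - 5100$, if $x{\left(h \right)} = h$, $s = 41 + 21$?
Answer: $27427$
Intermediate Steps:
$s = 62$
$\left(x{\left(s \right)} + 32465\right) - 5100 = \left(62 + 32465\right) - 5100 = 32527 - 5100 = 27427$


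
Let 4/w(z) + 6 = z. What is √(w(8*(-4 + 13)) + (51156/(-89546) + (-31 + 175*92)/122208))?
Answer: I*√9539107750477294946/5015650552 ≈ 0.61578*I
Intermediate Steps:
w(z) = 4/(-6 + z)
√(w(8*(-4 + 13)) + (51156/(-89546) + (-31 + 175*92)/122208)) = √(4/(-6 + 8*(-4 + 13)) + (51156/(-89546) + (-31 + 175*92)/122208)) = √(4/(-6 + 8*9) + (51156*(-1/89546) + (-31 + 16100)*(1/122208))) = √(4/(-6 + 72) + (-25578/44773 + 16069*(1/122208))) = √(4/66 + (-25578/44773 + 16069/122208)) = √(4*(1/66) - 2406378887/5471618784) = √(2/33 - 2406378887/5471618784) = √(-7607473967/20062602208) = I*√9539107750477294946/5015650552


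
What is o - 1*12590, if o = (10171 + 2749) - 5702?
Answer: -5372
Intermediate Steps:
o = 7218 (o = 12920 - 5702 = 7218)
o - 1*12590 = 7218 - 1*12590 = 7218 - 12590 = -5372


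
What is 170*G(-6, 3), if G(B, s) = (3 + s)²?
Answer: 6120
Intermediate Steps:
170*G(-6, 3) = 170*(3 + 3)² = 170*6² = 170*36 = 6120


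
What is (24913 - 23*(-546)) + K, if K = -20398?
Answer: 17073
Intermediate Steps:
(24913 - 23*(-546)) + K = (24913 - 23*(-546)) - 20398 = (24913 + 12558) - 20398 = 37471 - 20398 = 17073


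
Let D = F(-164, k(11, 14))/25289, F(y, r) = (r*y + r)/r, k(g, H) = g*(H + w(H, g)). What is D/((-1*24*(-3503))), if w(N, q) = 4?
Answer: -163/2126096808 ≈ -7.6666e-8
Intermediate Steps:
k(g, H) = g*(4 + H) (k(g, H) = g*(H + 4) = g*(4 + H))
F(y, r) = (r + r*y)/r
D = -163/25289 (D = (1 - 164)/25289 = -163*1/25289 = -163/25289 ≈ -0.0064455)
D/((-1*24*(-3503))) = -163/(25289*(-1*24*(-3503))) = -163/(25289*((-24*(-3503)))) = -163/25289/84072 = -163/25289*1/84072 = -163/2126096808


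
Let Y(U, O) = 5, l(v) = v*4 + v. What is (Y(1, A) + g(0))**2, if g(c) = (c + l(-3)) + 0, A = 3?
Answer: 100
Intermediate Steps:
l(v) = 5*v (l(v) = 4*v + v = 5*v)
g(c) = -15 + c (g(c) = (c + 5*(-3)) + 0 = (c - 15) + 0 = (-15 + c) + 0 = -15 + c)
(Y(1, A) + g(0))**2 = (5 + (-15 + 0))**2 = (5 - 15)**2 = (-10)**2 = 100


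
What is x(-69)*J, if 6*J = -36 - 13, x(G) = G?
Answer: 1127/2 ≈ 563.50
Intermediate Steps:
J = -49/6 (J = (-36 - 13)/6 = (1/6)*(-49) = -49/6 ≈ -8.1667)
x(-69)*J = -69*(-49/6) = 1127/2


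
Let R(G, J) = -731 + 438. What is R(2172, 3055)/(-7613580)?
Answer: 293/7613580 ≈ 3.8484e-5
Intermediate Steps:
R(G, J) = -293
R(2172, 3055)/(-7613580) = -293/(-7613580) = -293*(-1/7613580) = 293/7613580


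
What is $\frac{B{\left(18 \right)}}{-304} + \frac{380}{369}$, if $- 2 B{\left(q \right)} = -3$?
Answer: $\frac{229933}{224352} \approx 1.0249$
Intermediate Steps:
$B{\left(q \right)} = \frac{3}{2}$ ($B{\left(q \right)} = \left(- \frac{1}{2}\right) \left(-3\right) = \frac{3}{2}$)
$\frac{B{\left(18 \right)}}{-304} + \frac{380}{369} = \frac{3}{2 \left(-304\right)} + \frac{380}{369} = \frac{3}{2} \left(- \frac{1}{304}\right) + 380 \cdot \frac{1}{369} = - \frac{3}{608} + \frac{380}{369} = \frac{229933}{224352}$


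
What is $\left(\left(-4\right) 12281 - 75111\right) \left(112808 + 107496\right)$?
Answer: $-27369467440$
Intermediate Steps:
$\left(\left(-4\right) 12281 - 75111\right) \left(112808 + 107496\right) = \left(-49124 - 75111\right) 220304 = \left(-124235\right) 220304 = -27369467440$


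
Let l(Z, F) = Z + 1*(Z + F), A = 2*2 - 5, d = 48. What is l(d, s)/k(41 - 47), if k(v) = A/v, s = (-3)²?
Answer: 630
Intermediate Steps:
A = -1 (A = 4 - 5 = -1)
s = 9
l(Z, F) = F + 2*Z (l(Z, F) = Z + 1*(F + Z) = Z + (F + Z) = F + 2*Z)
k(v) = -1/v
l(d, s)/k(41 - 47) = (9 + 2*48)/((-1/(41 - 47))) = (9 + 96)/((-1/(-6))) = 105/((-1*(-⅙))) = 105/(⅙) = 105*6 = 630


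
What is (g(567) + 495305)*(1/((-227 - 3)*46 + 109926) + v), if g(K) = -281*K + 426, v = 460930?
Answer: 7702230592667762/49673 ≈ 1.5506e+11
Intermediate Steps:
g(K) = 426 - 281*K
(g(567) + 495305)*(1/((-227 - 3)*46 + 109926) + v) = ((426 - 281*567) + 495305)*(1/((-227 - 3)*46 + 109926) + 460930) = ((426 - 159327) + 495305)*(1/(-230*46 + 109926) + 460930) = (-158901 + 495305)*(1/(-10580 + 109926) + 460930) = 336404*(1/99346 + 460930) = 336404*(45791551781/99346) = 7702230592667762/49673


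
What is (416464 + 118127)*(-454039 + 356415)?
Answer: -52188911784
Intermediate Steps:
(416464 + 118127)*(-454039 + 356415) = 534591*(-97624) = -52188911784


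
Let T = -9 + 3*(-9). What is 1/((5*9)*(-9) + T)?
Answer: -1/441 ≈ -0.0022676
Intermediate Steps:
T = -36 (T = -9 - 27 = -36)
1/((5*9)*(-9) + T) = 1/((5*9)*(-9) - 36) = 1/(45*(-9) - 36) = 1/(-405 - 36) = 1/(-441) = -1/441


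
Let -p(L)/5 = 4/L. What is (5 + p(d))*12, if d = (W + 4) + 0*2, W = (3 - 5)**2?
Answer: 30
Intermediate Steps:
W = 4 (W = (-2)**2 = 4)
d = 8 (d = (4 + 4) + 0*2 = 8 + 0 = 8)
p(L) = -20/L
(5 + p(d))*12 = (5 - 20/8)*12 = (5 - 20*1/8)*12 = (5 - 5/2)*12 = (5/2)*12 = 30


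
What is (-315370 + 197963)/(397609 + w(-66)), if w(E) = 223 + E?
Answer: -117407/397766 ≈ -0.29517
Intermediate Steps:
(-315370 + 197963)/(397609 + w(-66)) = (-315370 + 197963)/(397609 + (223 - 66)) = -117407/(397609 + 157) = -117407/397766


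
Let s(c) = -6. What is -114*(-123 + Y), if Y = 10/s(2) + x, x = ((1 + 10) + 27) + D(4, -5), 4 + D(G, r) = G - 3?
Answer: 10222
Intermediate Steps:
D(G, r) = -7 + G (D(G, r) = -4 + (G - 3) = -4 + (-3 + G) = -7 + G)
x = 35 (x = ((1 + 10) + 27) + (-7 + 4) = (11 + 27) - 3 = 38 - 3 = 35)
Y = 100/3 (Y = 10/(-6) + 35 = 10*(-⅙) + 35 = -5/3 + 35 = 100/3 ≈ 33.333)
-114*(-123 + Y) = -114*(-123 + 100/3) = -114*(-269)/3 = -1*(-10222) = 10222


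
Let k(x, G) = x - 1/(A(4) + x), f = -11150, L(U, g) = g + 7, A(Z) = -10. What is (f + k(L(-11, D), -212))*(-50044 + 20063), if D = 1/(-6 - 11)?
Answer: 295318096675/884 ≈ 3.3407e+8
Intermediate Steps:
D = -1/17 (D = 1/(-17) = -1/17 ≈ -0.058824)
L(U, g) = 7 + g
k(x, G) = x - 1/(-10 + x)
(f + k(L(-11, D), -212))*(-50044 + 20063) = (-11150 + (-1 + (7 - 1/17)² - 10*(7 - 1/17))/(-10 + (7 - 1/17)))*(-50044 + 20063) = (-11150 + (-1 + (118/17)² - 10*118/17)/(-10 + 118/17))*(-29981) = (-11150 + (-1 + 13924/289 - 1180/17)/(-52/17))*(-29981) = (-11150 - 17/52*(-6425/289))*(-29981) = (-11150 + 6425/884)*(-29981) = -9850175/884*(-29981) = 295318096675/884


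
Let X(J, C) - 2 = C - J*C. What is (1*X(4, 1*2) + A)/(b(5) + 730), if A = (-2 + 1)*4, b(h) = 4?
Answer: -4/367 ≈ -0.010899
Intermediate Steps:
X(J, C) = 2 + C - C*J (X(J, C) = 2 + (C - J*C) = 2 + (C - C*J) = 2 + C - C*J)
A = -4 (A = -1*4 = -4)
(1*X(4, 1*2) + A)/(b(5) + 730) = (1*(2 + 1*2 - 1*1*2*4) - 4)/(4 + 730) = (1*(2 + 2 - 1*2*4) - 4)/734 = (1*(2 + 2 - 8) - 4)/734 = (1*(-4) - 4)/734 = (-4 - 4)/734 = (1/734)*(-8) = -4/367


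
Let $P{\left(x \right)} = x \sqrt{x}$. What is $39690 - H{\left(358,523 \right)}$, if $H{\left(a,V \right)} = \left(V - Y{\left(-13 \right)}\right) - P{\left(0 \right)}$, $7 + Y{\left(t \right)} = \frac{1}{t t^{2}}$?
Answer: $\frac{86034519}{2197} \approx 39160.0$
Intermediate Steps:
$P{\left(x \right)} = x^{\frac{3}{2}}$
$Y{\left(t \right)} = -7 + \frac{1}{t^{3}}$ ($Y{\left(t \right)} = -7 + \frac{1}{t t^{2}} = -7 + \frac{1}{t^{3}}$)
$H{\left(a,V \right)} = \frac{15380}{2197} + V$ ($H{\left(a,V \right)} = \left(V - \left(-7 + \frac{1}{-2197}\right)\right) - 0^{\frac{3}{2}} = \left(V - \left(-7 - \frac{1}{2197}\right)\right) - 0 = \left(V - - \frac{15380}{2197}\right) + 0 = \left(V + \frac{15380}{2197}\right) + 0 = \left(\frac{15380}{2197} + V\right) + 0 = \frac{15380}{2197} + V$)
$39690 - H{\left(358,523 \right)} = 39690 - \left(\frac{15380}{2197} + 523\right) = 39690 - \frac{1164411}{2197} = \frac{86034519}{2197}$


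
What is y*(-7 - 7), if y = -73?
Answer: 1022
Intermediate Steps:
y*(-7 - 7) = -73*(-7 - 7) = -73*(-14) = 1022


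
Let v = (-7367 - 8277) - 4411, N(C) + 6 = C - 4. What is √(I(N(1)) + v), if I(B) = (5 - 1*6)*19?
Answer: I*√20074 ≈ 141.68*I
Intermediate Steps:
N(C) = -10 + C (N(C) = -6 + (C - 4) = -6 + (-4 + C) = -10 + C)
I(B) = -19 (I(B) = (5 - 6)*19 = -1*19 = -19)
v = -20055 (v = -15644 - 4411 = -20055)
√(I(N(1)) + v) = √(-19 - 20055) = √(-20074) = I*√20074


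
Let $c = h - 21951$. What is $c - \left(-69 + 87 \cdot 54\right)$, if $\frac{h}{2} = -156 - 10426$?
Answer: $-47744$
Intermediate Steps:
$h = -21164$ ($h = 2 \left(-156 - 10426\right) = 2 \left(-10582\right) = -21164$)
$c = -43115$ ($c = -21164 - 21951 = -43115$)
$c - \left(-69 + 87 \cdot 54\right) = -43115 - \left(-69 + 87 \cdot 54\right) = -43115 - \left(-69 + 4698\right) = -43115 - 4629 = -47744$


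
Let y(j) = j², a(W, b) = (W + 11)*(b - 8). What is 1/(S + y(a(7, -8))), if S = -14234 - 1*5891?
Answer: 1/62819 ≈ 1.5919e-5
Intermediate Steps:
a(W, b) = (-8 + b)*(11 + W) (a(W, b) = (11 + W)*(-8 + b) = (-8 + b)*(11 + W))
S = -20125 (S = -14234 - 5891 = -20125)
1/(S + y(a(7, -8))) = 1/(-20125 + (-88 - 8*7 + 11*(-8) + 7*(-8))²) = 1/(-20125 + (-88 - 56 - 88 - 56)²) = 1/(-20125 + (-288)²) = 1/(-20125 + 82944) = 1/62819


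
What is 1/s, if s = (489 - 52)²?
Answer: 1/190969 ≈ 5.2364e-6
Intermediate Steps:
s = 190969 (s = 437² = 190969)
1/s = 1/190969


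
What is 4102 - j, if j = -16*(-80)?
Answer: 2822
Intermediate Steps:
j = 1280
4102 - j = 4102 - 1*1280 = 4102 - 1280 = 2822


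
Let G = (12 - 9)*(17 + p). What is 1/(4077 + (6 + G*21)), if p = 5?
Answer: 1/5469 ≈ 0.00018285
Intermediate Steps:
G = 66 (G = (12 - 9)*(17 + 5) = 3*22 = 66)
1/(4077 + (6 + G*21)) = 1/(4077 + (6 + 66*21)) = 1/(4077 + (6 + 1386)) = 1/(4077 + 1392) = 1/5469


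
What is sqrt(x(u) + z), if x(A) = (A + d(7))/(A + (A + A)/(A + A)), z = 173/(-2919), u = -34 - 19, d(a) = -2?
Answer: sqrt(5750829903)/75894 ≈ 0.99921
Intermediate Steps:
u = -53
z = -173/2919 (z = 173*(-1/2919) = -173/2919 ≈ -0.059267)
x(A) = (-2 + A)/(1 + A) (x(A) = (A - 2)/(A + (A + A)/(A + A)) = (-2 + A)/(A + (2*A)/((2*A))) = (-2 + A)/(A + (2*A)*(1/(2*A))) = (-2 + A)/(A + 1) = (-2 + A)/(1 + A))
sqrt(x(u) + z) = sqrt((-2 - 53)/(1 - 53) - 173/2919) = sqrt(-55/(-52) - 173/2919) = sqrt(-1/52*(-55) - 173/2919) = sqrt(55/52 - 173/2919) = sqrt(151549/151788) = sqrt(5750829903)/75894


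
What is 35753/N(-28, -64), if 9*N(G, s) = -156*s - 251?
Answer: 321777/9733 ≈ 33.060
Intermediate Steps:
N(G, s) = -251/9 - 52*s/3 (N(G, s) = (-156*s - 251)/9 = (-251 - 156*s)/9 = -251/9 - 52*s/3)
35753/N(-28, -64) = 35753/(-251/9 - 52/3*(-64)) = 35753/(-251/9 + 3328/3) = 35753/(9733/9) = 35753*(9/9733) = 321777/9733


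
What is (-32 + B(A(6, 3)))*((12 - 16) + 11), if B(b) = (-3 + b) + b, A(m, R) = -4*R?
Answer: -413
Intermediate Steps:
B(b) = -3 + 2*b
(-32 + B(A(6, 3)))*((12 - 16) + 11) = (-32 + (-3 + 2*(-4*3)))*((12 - 16) + 11) = (-32 + (-3 + 2*(-12)))*(-4 + 11) = (-32 + (-3 - 24))*7 = (-32 - 27)*7 = -59*7 = -413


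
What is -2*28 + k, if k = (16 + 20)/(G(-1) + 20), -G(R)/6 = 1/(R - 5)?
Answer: -380/7 ≈ -54.286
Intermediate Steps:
G(R) = -6/(-5 + R) (G(R) = -6/(R - 5) = -6/(-5 + R))
k = 12/7 (k = (16 + 20)/(-6/(-5 - 1) + 20) = 36/(-6/(-6) + 20) = 36/(-6*(-⅙) + 20) = 36/(1 + 20) = 36/21 = 36*(1/21) = 12/7 ≈ 1.7143)
-2*28 + k = -2*28 + 12/7 = -56 + 12/7 = -380/7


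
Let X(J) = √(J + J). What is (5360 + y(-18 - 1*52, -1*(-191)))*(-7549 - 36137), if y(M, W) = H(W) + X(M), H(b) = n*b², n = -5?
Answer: 7734387870 - 87372*I*√35 ≈ 7.7344e+9 - 5.169e+5*I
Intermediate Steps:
X(J) = √2*√J (X(J) = √(2*J) = √2*√J)
H(b) = -5*b²
y(M, W) = -5*W² + √2*√M
(5360 + y(-18 - 1*52, -1*(-191)))*(-7549 - 36137) = (5360 + (-5*(-1*(-191))² + √2*√(-18 - 1*52)))*(-7549 - 36137) = (5360 + (-5*191² + √2*√(-18 - 52)))*(-43686) = (5360 + (-5*36481 + √2*√(-70)))*(-43686) = (5360 + (-182405 + √2*(I*√70)))*(-43686) = (5360 + (-182405 + 2*I*√35))*(-43686) = (-177045 + 2*I*√35)*(-43686) = 7734387870 - 87372*I*√35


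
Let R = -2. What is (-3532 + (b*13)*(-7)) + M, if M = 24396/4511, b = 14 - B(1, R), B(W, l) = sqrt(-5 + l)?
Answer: -21655470/4511 + 91*I*sqrt(7) ≈ -4800.6 + 240.76*I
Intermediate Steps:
b = 14 - I*sqrt(7) (b = 14 - sqrt(-5 - 2) = 14 - sqrt(-7) = 14 - I*sqrt(7) ≈ 14.0 - 2.6458*I)
M = 24396/4511 (M = 24396*(1/4511) = 24396/4511 ≈ 5.4081)
(-3532 + (b*13)*(-7)) + M = (-3532 + ((14 - I*sqrt(7))*13)*(-7)) + 24396/4511 = (-3532 + (182 - 13*I*sqrt(7))*(-7)) + 24396/4511 = (-3532 + (-1274 + 91*I*sqrt(7))) + 24396/4511 = (-4806 + 91*I*sqrt(7)) + 24396/4511 = -21655470/4511 + 91*I*sqrt(7)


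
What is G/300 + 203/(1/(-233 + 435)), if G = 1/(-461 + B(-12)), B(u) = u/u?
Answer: 5658827999/138000 ≈ 41006.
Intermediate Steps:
B(u) = 1
G = -1/460 (G = 1/(-461 + 1) = 1/(-460) = -1/460 ≈ -0.0021739)
G/300 + 203/(1/(-233 + 435)) = -1/460/300 + 203/(1/(-233 + 435)) = -1/460*1/300 + 203/(1/202) = -1/138000 + 203/(1/202) = -1/138000 + 203*202 = -1/138000 + 41006 = 5658827999/138000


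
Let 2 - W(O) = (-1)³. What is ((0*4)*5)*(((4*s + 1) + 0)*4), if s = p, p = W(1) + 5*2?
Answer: 0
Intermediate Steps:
W(O) = 3 (W(O) = 2 - 1*(-1)³ = 2 - 1*(-1) = 2 + 1 = 3)
p = 13 (p = 3 + 5*2 = 3 + 10 = 13)
s = 13
((0*4)*5)*(((4*s + 1) + 0)*4) = ((0*4)*5)*(((4*13 + 1) + 0)*4) = (0*5)*(((52 + 1) + 0)*4) = 0*((53 + 0)*4) = 0*(53*4) = 0*212 = 0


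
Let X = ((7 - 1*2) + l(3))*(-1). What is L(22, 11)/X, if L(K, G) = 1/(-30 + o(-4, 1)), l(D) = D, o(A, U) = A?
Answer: 1/272 ≈ 0.0036765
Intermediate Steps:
L(K, G) = -1/34 (L(K, G) = 1/(-30 - 4) = 1/(-34) = -1/34)
X = -8 (X = ((7 - 1*2) + 3)*(-1) = ((7 - 2) + 3)*(-1) = (5 + 3)*(-1) = 8*(-1) = -8)
L(22, 11)/X = -1/34/(-8) = -1/34*(-⅛) = 1/272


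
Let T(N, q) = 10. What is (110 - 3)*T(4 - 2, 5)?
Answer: 1070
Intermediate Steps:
(110 - 3)*T(4 - 2, 5) = (110 - 3)*10 = 107*10 = 1070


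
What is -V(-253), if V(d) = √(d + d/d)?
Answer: -6*I*√7 ≈ -15.875*I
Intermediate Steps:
V(d) = √(1 + d) (V(d) = √(d + 1) = √(1 + d))
-V(-253) = -√(1 - 253) = -√(-252) = -6*I*√7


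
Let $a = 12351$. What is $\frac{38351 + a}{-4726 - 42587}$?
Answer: $- \frac{50702}{47313} \approx -1.0716$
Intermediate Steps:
$\frac{38351 + a}{-4726 - 42587} = \frac{38351 + 12351}{-4726 - 42587} = \frac{50702}{-47313} = 50702 \left(- \frac{1}{47313}\right) = - \frac{50702}{47313}$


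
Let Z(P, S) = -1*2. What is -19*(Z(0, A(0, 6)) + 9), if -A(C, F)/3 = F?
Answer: -133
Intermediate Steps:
A(C, F) = -3*F
Z(P, S) = -2
-19*(Z(0, A(0, 6)) + 9) = -19*(-2 + 9) = -19*7 = -133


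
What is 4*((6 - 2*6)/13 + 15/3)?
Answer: 236/13 ≈ 18.154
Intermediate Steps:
4*((6 - 2*6)/13 + 15/3) = 4*((6 - 12)*(1/13) + 15*(⅓)) = 4*(-6*1/13 + 5) = 4*(-6/13 + 5) = 4*(59/13) = 236/13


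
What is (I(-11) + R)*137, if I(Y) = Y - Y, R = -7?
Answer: -959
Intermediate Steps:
I(Y) = 0
(I(-11) + R)*137 = (0 - 7)*137 = -7*137 = -959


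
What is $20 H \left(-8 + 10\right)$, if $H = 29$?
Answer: $1160$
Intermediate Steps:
$20 H \left(-8 + 10\right) = 20 \cdot 29 \left(-8 + 10\right) = 580 \cdot 2 = 1160$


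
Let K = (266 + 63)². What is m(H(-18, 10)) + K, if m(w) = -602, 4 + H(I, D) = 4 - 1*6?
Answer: 107639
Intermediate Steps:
H(I, D) = -6 (H(I, D) = -4 + (4 - 1*6) = -4 + (4 - 6) = -4 - 2 = -6)
K = 108241 (K = 329² = 108241)
m(H(-18, 10)) + K = -602 + 108241 = 107639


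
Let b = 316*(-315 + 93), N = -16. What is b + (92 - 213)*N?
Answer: -68216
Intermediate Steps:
b = -70152 (b = 316*(-222) = -70152)
b + (92 - 213)*N = -70152 + (92 - 213)*(-16) = -70152 - 121*(-16) = -70152 + 1936 = -68216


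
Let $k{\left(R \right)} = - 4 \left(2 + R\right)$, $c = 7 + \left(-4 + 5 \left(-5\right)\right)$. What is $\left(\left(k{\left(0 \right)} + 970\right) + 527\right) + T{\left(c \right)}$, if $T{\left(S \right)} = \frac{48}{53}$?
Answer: $\frac{78965}{53} \approx 1489.9$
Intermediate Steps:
$c = -22$ ($c = 7 - 29 = -22$)
$T{\left(S \right)} = \frac{48}{53}$ ($T{\left(S \right)} = 48 \cdot \frac{1}{53} = \frac{48}{53}$)
$k{\left(R \right)} = -8 - 4 R$
$\left(\left(k{\left(0 \right)} + 970\right) + 527\right) + T{\left(c \right)} = \left(\left(\left(-8 - 0\right) + 970\right) + 527\right) + \frac{48}{53} = \left(\left(\left(-8 + 0\right) + 970\right) + 527\right) + \frac{48}{53} = \left(\left(-8 + 970\right) + 527\right) + \frac{48}{53} = \left(962 + 527\right) + \frac{48}{53} = 1489 + \frac{48}{53} = \frac{78965}{53}$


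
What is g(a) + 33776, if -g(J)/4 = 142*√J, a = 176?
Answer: 33776 - 2272*√11 ≈ 26241.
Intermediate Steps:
g(J) = -568*√J
g(a) + 33776 = -2272*√11 + 33776 = 33776 - 2272*√11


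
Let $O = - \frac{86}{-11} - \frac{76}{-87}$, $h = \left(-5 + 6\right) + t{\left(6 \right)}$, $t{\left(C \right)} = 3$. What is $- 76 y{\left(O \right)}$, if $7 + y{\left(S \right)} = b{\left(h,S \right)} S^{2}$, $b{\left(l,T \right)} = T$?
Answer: $- \frac{43272869434556}{876467493} \approx -49372.0$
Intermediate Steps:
$h = 4$ ($h = \left(-5 + 6\right) + 3 = 1 + 3 = 4$)
$O = \frac{8318}{957}$ ($O = \left(-86\right) \left(- \frac{1}{11}\right) - - \frac{76}{87} = \frac{86}{11} + \frac{76}{87} = \frac{8318}{957} \approx 8.6917$)
$y{\left(S \right)} = -7 + S^{3}$ ($y{\left(S \right)} = -7 + S S^{2} = -7 + S^{3}$)
$- 76 y{\left(O \right)} = - 76 \left(-7 + \left(\frac{8318}{957}\right)^{3}\right) = - 76 \left(-7 + \frac{575515133432}{876467493}\right) = \left(-76\right) \frac{569379860981}{876467493} = - \frac{43272869434556}{876467493}$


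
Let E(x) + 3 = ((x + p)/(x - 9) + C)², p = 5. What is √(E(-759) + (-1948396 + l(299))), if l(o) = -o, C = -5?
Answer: I*√287344831439/384 ≈ 1396.0*I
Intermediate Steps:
E(x) = -3 + (-5 + (5 + x)/(-9 + x))² (E(x) = -3 + ((x + 5)/(x - 9) - 5)² = -3 + ((5 + x)/(-9 + x) - 5)² = -3 + (-5 + (5 + x)/(-9 + x))²)
√(E(-759) + (-1948396 + l(299))) = √((2257 - 346*(-759) + 13*(-759)²)/(81 + (-759)² - 18*(-759)) + (-1948396 - 1*299)) = √((2257 + 262614 + 13*576081)/(81 + 576081 + 13662) + (-1948396 - 299)) = √((2257 + 262614 + 7489053)/589824 - 1948695) = √((1/589824)*7753924 - 1948695) = √(1938481/147456 - 1948695) = √(-287344831439/147456) = I*√287344831439/384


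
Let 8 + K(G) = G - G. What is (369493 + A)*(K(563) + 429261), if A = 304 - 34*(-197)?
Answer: 161611608235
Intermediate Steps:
A = 7002 (A = 304 + 6698 = 7002)
K(G) = -8 (K(G) = -8 + (G - G) = -8 + 0 = -8)
(369493 + A)*(K(563) + 429261) = (369493 + 7002)*(-8 + 429261) = 376495*429253 = 161611608235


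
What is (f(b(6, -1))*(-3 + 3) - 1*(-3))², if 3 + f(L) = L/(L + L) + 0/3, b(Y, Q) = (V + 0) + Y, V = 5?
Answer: 9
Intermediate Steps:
b(Y, Q) = 5 + Y (b(Y, Q) = (5 + 0) + Y = 5 + Y)
f(L) = -5/2 (f(L) = -3 + (L/(L + L) + 0/3) = -3 + (L/((2*L)) + 0*(⅓)) = -3 + (L*(1/(2*L)) + 0) = -3 + (½ + 0) = -3 + ½ = -5/2)
(f(b(6, -1))*(-3 + 3) - 1*(-3))² = (-5*(-3 + 3)/2 - 1*(-3))² = (-5/2*0 + 3)² = (0 + 3)² = 3² = 9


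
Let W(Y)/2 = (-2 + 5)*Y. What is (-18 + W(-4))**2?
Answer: 1764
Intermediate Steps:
W(Y) = 6*Y (W(Y) = 2*((-2 + 5)*Y) = 2*(3*Y) = 6*Y)
(-18 + W(-4))**2 = (-18 + 6*(-4))**2 = (-18 - 24)**2 = (-42)**2 = 1764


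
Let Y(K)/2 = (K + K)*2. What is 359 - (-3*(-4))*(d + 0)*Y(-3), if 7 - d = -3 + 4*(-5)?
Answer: 8999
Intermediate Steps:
d = 30 (d = 7 - (-3 + 4*(-5)) = 7 - (-3 - 20) = 7 - 1*(-23) = 7 + 23 = 30)
Y(K) = 8*K (Y(K) = 2*((K + K)*2) = 2*((2*K)*2) = 2*(4*K) = 8*K)
359 - (-3*(-4))*(d + 0)*Y(-3) = 359 - (-3*(-4))*(30 + 0)*(8*(-3)) = 359 - 12*30*(-24) = 359 - 12*(-720) = 359 - 1*(-8640) = 359 + 8640 = 8999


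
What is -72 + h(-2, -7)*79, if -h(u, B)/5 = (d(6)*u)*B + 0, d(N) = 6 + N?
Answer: -66432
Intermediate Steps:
h(u, B) = -60*B*u (h(u, B) = -5*(((6 + 6)*u)*B + 0) = -5*((12*u)*B + 0) = -5*(12*B*u + 0) = -60*B*u)
-72 + h(-2, -7)*79 = -72 - 60*(-7)*(-2)*79 = -72 - 840*79 = -72 - 66360 = -66432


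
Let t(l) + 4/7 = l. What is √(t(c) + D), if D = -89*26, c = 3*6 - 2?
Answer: I*√112630/7 ≈ 47.943*I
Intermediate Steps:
c = 16 (c = 18 - 2 = 16)
D = -2314
t(l) = -4/7 + l
√(t(c) + D) = √((-4/7 + 16) - 2314) = √(108/7 - 2314) = √(-16090/7) = I*√112630/7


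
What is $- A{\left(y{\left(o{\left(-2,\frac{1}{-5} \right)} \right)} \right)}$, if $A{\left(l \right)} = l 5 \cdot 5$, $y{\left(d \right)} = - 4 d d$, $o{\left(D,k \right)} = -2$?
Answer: $400$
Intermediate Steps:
$y{\left(d \right)} = - 4 d^{2}$
$A{\left(l \right)} = 25 l$ ($A{\left(l \right)} = 5 l 5 = 25 l$)
$- A{\left(y{\left(o{\left(-2,\frac{1}{-5} \right)} \right)} \right)} = - 25 \left(- 4 \left(-2\right)^{2}\right) = - 25 \left(\left(-4\right) 4\right) = - 25 \left(-16\right) = \left(-1\right) \left(-400\right) = 400$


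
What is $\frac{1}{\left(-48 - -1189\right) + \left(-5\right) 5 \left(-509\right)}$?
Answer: $\frac{1}{13866} \approx 7.2119 \cdot 10^{-5}$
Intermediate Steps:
$\frac{1}{\left(-48 - -1189\right) + \left(-5\right) 5 \left(-509\right)} = \frac{1}{\left(-48 + 1189\right) - -12725} = \frac{1}{1141 + 12725} = \frac{1}{13866}$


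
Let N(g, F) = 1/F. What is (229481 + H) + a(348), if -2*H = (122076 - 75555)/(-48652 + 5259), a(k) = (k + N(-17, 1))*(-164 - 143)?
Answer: 10617272189/86786 ≈ 1.2234e+5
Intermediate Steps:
a(k) = -307 - 307*k (a(k) = (k + 1/1)*(-164 - 143) = (k + 1)*(-307) = (1 + k)*(-307) = -307 - 307*k)
H = 46521/86786 (H = -(122076 - 75555)/(2*(-48652 + 5259)) = -46521/(2*(-43393)) = -46521*(-1)/(2*43393) = -1/2*(-46521/43393) = 46521/86786 ≈ 0.53604)
(229481 + H) + a(348) = (229481 + 46521/86786) + (-307 - 307*348) = 19915784587/86786 + (-307 - 106836) = 19915784587/86786 - 107143 = 10617272189/86786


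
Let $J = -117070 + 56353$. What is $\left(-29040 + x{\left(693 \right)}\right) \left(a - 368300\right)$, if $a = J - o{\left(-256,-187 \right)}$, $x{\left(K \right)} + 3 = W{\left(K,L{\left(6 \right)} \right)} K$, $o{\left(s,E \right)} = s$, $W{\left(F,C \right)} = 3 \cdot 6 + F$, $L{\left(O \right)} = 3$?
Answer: $-198807900480$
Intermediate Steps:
$W{\left(F,C \right)} = 18 + F$
$J = -60717$
$x{\left(K \right)} = -3 + K \left(18 + K\right)$ ($x{\left(K \right)} = -3 + \left(18 + K\right) K = -3 + K \left(18 + K\right)$)
$a = -60461$ ($a = -60717 - -256 = -60717 + 256 = -60461$)
$\left(-29040 + x{\left(693 \right)}\right) \left(a - 368300\right) = \left(-29040 - \left(3 - 693 \left(18 + 693\right)\right)\right) \left(-60461 - 368300\right) = \left(-29040 + \left(-3 + 693 \cdot 711\right)\right) \left(-428761\right) = \left(-29040 + \left(-3 + 492723\right)\right) \left(-428761\right) = \left(-29040 + 492720\right) \left(-428761\right) = 463680 \left(-428761\right) = -198807900480$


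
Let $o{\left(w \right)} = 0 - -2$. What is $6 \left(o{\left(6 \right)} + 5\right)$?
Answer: $42$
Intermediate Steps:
$o{\left(w \right)} = 2$ ($o{\left(w \right)} = 0 + 2 = 2$)
$6 \left(o{\left(6 \right)} + 5\right) = 6 \left(2 + 5\right) = 6 \cdot 7 = 42$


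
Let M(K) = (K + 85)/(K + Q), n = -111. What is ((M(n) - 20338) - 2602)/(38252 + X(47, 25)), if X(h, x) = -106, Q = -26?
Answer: -1571377/2613001 ≈ -0.60137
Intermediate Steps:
M(K) = (85 + K)/(-26 + K) (M(K) = (K + 85)/(K - 26) = (85 + K)/(-26 + K))
((M(n) - 20338) - 2602)/(38252 + X(47, 25)) = (((85 - 111)/(-26 - 111) - 20338) - 2602)/(38252 - 106) = ((-26/(-137) - 20338) - 2602)/38146 = ((-1/137*(-26) - 20338) - 2602)*(1/38146) = ((26/137 - 20338) - 2602)*(1/38146) = (-2786280/137 - 2602)*(1/38146) = -3142754/137*1/38146 = -1571377/2613001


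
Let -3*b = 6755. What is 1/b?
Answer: -3/6755 ≈ -0.00044412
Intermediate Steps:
b = -6755/3 (b = -⅓*6755 = -6755/3 ≈ -2251.7)
1/b = 1/(-6755/3) = -3/6755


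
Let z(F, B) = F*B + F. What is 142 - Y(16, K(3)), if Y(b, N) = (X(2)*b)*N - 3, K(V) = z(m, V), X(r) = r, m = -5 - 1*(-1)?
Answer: 657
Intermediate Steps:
m = -4 (m = -5 + 1 = -4)
z(F, B) = F + B*F (z(F, B) = B*F + F = F + B*F)
K(V) = -4 - 4*V (K(V) = -4*(1 + V) = -4 - 4*V)
Y(b, N) = -3 + 2*N*b (Y(b, N) = (2*b)*N - 3 = 2*N*b - 3 = -3 + 2*N*b)
142 - Y(16, K(3)) = 142 - (-3 + 2*(-4 - 4*3)*16) = 142 - (-3 + 2*(-4 - 12)*16) = 142 - (-3 + 2*(-16)*16) = 142 - (-3 - 512) = 142 - 1*(-515) = 142 + 515 = 657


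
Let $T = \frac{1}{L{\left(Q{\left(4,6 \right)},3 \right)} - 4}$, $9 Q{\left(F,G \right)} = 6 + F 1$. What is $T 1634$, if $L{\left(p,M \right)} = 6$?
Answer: $817$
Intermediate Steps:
$Q{\left(F,G \right)} = \frac{2}{3} + \frac{F}{9}$ ($Q{\left(F,G \right)} = \frac{6 + F 1}{9} = \frac{6 + F}{9} = \frac{2}{3} + \frac{F}{9}$)
$T = \frac{1}{2}$ ($T = \frac{1}{6 - 4} = \frac{1}{2} \approx 0.5$)
$T 1634 = \frac{1}{2} \cdot 1634 = 817$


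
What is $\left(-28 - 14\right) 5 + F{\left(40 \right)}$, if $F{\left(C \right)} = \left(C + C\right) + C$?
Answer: $-90$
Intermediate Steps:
$F{\left(C \right)} = 3 C$ ($F{\left(C \right)} = 2 C + C = 3 C$)
$\left(-28 - 14\right) 5 + F{\left(40 \right)} = \left(-28 - 14\right) 5 + 3 \cdot 40 = \left(-42\right) 5 + 120 = -210 + 120 = -90$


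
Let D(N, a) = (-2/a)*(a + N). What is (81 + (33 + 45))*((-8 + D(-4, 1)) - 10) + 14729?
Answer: 12821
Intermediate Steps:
D(N, a) = -2*(N + a)/a (D(N, a) = (-2/a)*(N + a) = -2*(N + a)/a)
(81 + (33 + 45))*((-8 + D(-4, 1)) - 10) + 14729 = (81 + (33 + 45))*((-8 + (-2 - 2*(-4)/1)) - 10) + 14729 = (81 + 78)*((-8 + (-2 - 2*(-4)*1)) - 10) + 14729 = 159*((-8 + (-2 + 8)) - 10) + 14729 = 159*((-8 + 6) - 10) + 14729 = 159*(-2 - 10) + 14729 = 159*(-12) + 14729 = -1908 + 14729 = 12821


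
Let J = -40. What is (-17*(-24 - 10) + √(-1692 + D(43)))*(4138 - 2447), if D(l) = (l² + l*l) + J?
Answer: 977398 + 1691*√1966 ≈ 1.0524e+6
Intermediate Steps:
D(l) = -40 + 2*l² (D(l) = (l² + l*l) - 40 = (l² + l²) - 40 = 2*l² - 40 = -40 + 2*l²)
(-17*(-24 - 10) + √(-1692 + D(43)))*(4138 - 2447) = (-17*(-24 - 10) + √(-1692 + (-40 + 2*43²)))*(4138 - 2447) = (-17*(-34) + √(-1692 + (-40 + 2*1849)))*1691 = (578 + √(-1692 + (-40 + 3698)))*1691 = (578 + √(-1692 + 3658))*1691 = (578 + √1966)*1691 = 977398 + 1691*√1966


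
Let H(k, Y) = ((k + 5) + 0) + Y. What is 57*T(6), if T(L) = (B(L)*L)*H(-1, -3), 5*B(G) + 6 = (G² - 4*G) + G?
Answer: 4104/5 ≈ 820.80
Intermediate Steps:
B(G) = -6/5 - 3*G/5 + G²/5 (B(G) = -6/5 + ((G² - 4*G) + G)/5 = -6/5 + (G² - 3*G)/5 = -6/5 + (-3*G/5 + G²/5) = -6/5 - 3*G/5 + G²/5)
H(k, Y) = 5 + Y + k (H(k, Y) = ((5 + k) + 0) + Y = (5 + k) + Y = 5 + Y + k)
T(L) = L*(-6/5 - 3*L/5 + L²/5) (T(L) = ((-6/5 - 3*L/5 + L²/5)*L)*(5 - 3 - 1) = (L*(-6/5 - 3*L/5 + L²/5))*1 = L*(-6/5 - 3*L/5 + L²/5))
57*T(6) = 57*((⅕)*6*(-6 + 6² - 3*6)) = 57*((⅕)*6*(-6 + 36 - 18)) = 57*((⅕)*6*12) = 57*(72/5) = 4104/5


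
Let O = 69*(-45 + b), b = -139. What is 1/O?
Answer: -1/12696 ≈ -7.8765e-5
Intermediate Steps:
O = -12696 (O = 69*(-45 - 139) = 69*(-184) = -12696)
1/O = 1/(-12696) = -1/12696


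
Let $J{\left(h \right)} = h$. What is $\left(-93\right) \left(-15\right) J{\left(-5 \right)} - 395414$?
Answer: $-402389$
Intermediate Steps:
$\left(-93\right) \left(-15\right) J{\left(-5 \right)} - 395414 = \left(-93\right) \left(-15\right) \left(-5\right) - 395414 = 1395 \left(-5\right) - 395414 = -6975 - 395414 = -402389$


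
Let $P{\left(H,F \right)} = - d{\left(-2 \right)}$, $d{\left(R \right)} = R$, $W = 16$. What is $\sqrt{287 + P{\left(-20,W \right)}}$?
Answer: $17$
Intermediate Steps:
$P{\left(H,F \right)} = 2$ ($P{\left(H,F \right)} = \left(-1\right) \left(-2\right) = 2$)
$\sqrt{287 + P{\left(-20,W \right)}} = \sqrt{287 + 2} = \sqrt{289} = 17$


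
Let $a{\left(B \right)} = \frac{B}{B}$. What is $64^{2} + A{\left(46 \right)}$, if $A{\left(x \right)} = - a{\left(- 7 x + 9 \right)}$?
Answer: $4095$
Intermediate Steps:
$a{\left(B \right)} = 1$
$A{\left(x \right)} = -1$ ($A{\left(x \right)} = \left(-1\right) 1 = -1$)
$64^{2} + A{\left(46 \right)} = 64^{2} - 1 = 4096 - 1 = 4095$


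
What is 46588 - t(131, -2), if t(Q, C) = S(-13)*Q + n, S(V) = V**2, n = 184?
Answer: 24265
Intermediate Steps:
t(Q, C) = 184 + 169*Q (t(Q, C) = (-13)**2*Q + 184 = 169*Q + 184 = 184 + 169*Q)
46588 - t(131, -2) = 46588 - (184 + 169*131) = 46588 - (184 + 22139) = 46588 - 1*22323 = 46588 - 22323 = 24265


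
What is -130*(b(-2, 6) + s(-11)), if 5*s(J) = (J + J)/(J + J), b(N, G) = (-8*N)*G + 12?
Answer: -14066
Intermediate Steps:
b(N, G) = 12 - 8*G*N (b(N, G) = -8*G*N + 12 = 12 - 8*G*N)
s(J) = ⅕ (s(J) = ((J + J)/(J + J))/5 = ((2*J)/((2*J)))/5 = ((2*J)*(1/(2*J)))/5 = (⅕)*1 = ⅕)
-130*(b(-2, 6) + s(-11)) = -130*((12 - 8*6*(-2)) + ⅕) = -130*((12 + 96) + ⅕) = -130*(108 + ⅕) = -130*541/5 = -14066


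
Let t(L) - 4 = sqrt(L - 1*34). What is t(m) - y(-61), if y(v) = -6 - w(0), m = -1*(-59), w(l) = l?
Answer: 15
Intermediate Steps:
m = 59
t(L) = 4 + sqrt(-34 + L) (t(L) = 4 + sqrt(L - 1*34) = 4 + sqrt(L - 34) = 4 + sqrt(-34 + L))
y(v) = -6 (y(v) = -6 - 1*0 = -6 + 0 = -6)
t(m) - y(-61) = (4 + sqrt(-34 + 59)) - 1*(-6) = (4 + sqrt(25)) + 6 = (4 + 5) + 6 = 9 + 6 = 15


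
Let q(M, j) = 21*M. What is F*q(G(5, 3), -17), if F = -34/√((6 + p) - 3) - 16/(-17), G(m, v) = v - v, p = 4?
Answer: 0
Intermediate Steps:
G(m, v) = 0
F = 16/17 - 34*√7/7 (F = -34/√((6 + 4) - 3) - 16/(-17) = -34/√(10 - 3) - 16*(-1/17) = -34*√7/7 + 16/17 = 16/17 - 34*√7/7 ≈ -11.910)
F*q(G(5, 3), -17) = (16/17 - 34*√7/7)*(21*0) = (16/17 - 34*√7/7)*0 = 0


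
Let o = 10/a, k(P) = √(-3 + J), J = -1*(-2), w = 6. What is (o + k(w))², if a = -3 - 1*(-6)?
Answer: 91/9 + 20*I/3 ≈ 10.111 + 6.6667*I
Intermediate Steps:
a = 3 (a = -3 + 6 = 3)
J = 2
k(P) = I (k(P) = √(-3 + 2) = √(-1) = I)
o = 10/3 ≈ 3.3333
(o + k(w))² = (10/3 + I)²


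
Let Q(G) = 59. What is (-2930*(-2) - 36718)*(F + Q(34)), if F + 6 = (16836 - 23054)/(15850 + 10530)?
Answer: -10737982269/6595 ≈ -1.6282e+6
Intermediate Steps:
F = -82249/13190 (F = -6 + (16836 - 23054)/(15850 + 10530) = -6 - 6218/26380 = -6 - 6218*1/26380 = -6 - 3109/13190 = -82249/13190 ≈ -6.2357)
(-2930*(-2) - 36718)*(F + Q(34)) = (-2930*(-2) - 36718)*(-82249/13190 + 59) = (5860 - 36718)*(695961/13190) = -30858*695961/13190 = -10737982269/6595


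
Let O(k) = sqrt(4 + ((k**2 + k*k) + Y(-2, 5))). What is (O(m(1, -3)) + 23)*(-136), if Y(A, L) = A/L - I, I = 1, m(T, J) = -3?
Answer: -3128 - 136*sqrt(515)/5 ≈ -3745.3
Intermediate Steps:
Y(A, L) = -1 + A/L (Y(A, L) = A/L - 1*1 = A/L - 1 = -1 + A/L)
O(k) = sqrt(13/5 + 2*k**2) (O(k) = sqrt(4 + ((k**2 + k*k) + (-2 - 1*5)/5)) = sqrt(4 + ((k**2 + k**2) + (-2 - 5)/5)) = sqrt(4 + (2*k**2 + (1/5)*(-7))) = sqrt(4 + (2*k**2 - 7/5)) = sqrt(4 + (-7/5 + 2*k**2)) = sqrt(13/5 + 2*k**2))
(O(m(1, -3)) + 23)*(-136) = (sqrt(65 + 50*(-3)**2)/5 + 23)*(-136) = (sqrt(65 + 50*9)/5 + 23)*(-136) = (sqrt(65 + 450)/5 + 23)*(-136) = (sqrt(515)/5 + 23)*(-136) = (23 + sqrt(515)/5)*(-136) = -3128 - 136*sqrt(515)/5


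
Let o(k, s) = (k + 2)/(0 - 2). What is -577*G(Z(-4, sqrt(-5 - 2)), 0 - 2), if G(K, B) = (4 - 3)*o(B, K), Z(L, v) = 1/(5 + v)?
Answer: 0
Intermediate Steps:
o(k, s) = -1 - k/2 (o(k, s) = (2 + k)/(-2) = (2 + k)*(-1/2) = -1 - k/2)
G(K, B) = -1 - B/2 (G(K, B) = (4 - 3)*(-1 - B/2) = 1*(-1 - B/2) = -1 - B/2)
-577*G(Z(-4, sqrt(-5 - 2)), 0 - 2) = -577*(-1 - (0 - 2)/2) = -577*(-1 - 1/2*(-2)) = -577*(-1 + 1) = -577*0 = 0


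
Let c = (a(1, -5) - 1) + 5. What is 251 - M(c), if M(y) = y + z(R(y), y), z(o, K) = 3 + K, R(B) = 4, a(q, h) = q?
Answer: 238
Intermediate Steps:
c = 5 (c = (1 - 1) + 5 = 0 + 5 = 5)
M(y) = 3 + 2*y (M(y) = y + (3 + y) = 3 + 2*y)
251 - M(c) = 251 - (3 + 2*5) = 251 - (3 + 10) = 251 - 1*13 = 251 - 13 = 238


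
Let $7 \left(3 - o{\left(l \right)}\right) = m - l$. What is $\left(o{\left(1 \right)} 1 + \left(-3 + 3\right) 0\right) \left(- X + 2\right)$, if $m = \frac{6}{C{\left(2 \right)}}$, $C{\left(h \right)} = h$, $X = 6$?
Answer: $- \frac{76}{7} \approx -10.857$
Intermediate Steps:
$m = 3$ ($m = \frac{6}{2} = 6 \cdot \frac{1}{2} = 3$)
$o{\left(l \right)} = \frac{18}{7} + \frac{l}{7}$ ($o{\left(l \right)} = 3 - \frac{3 - l}{7} = 3 + \left(- \frac{3}{7} + \frac{l}{7}\right) = \frac{18}{7} + \frac{l}{7}$)
$\left(o{\left(1 \right)} 1 + \left(-3 + 3\right) 0\right) \left(- X + 2\right) = \left(\left(\frac{18}{7} + \frac{1}{7} \cdot 1\right) 1 + \left(-3 + 3\right) 0\right) \left(\left(-1\right) 6 + 2\right) = \left(\left(\frac{18}{7} + \frac{1}{7}\right) 1 + 0 \cdot 0\right) \left(-6 + 2\right) = \left(\frac{19}{7} \cdot 1 + 0\right) \left(-4\right) = \left(\frac{19}{7} + 0\right) \left(-4\right) = \frac{19}{7} \left(-4\right) = - \frac{76}{7}$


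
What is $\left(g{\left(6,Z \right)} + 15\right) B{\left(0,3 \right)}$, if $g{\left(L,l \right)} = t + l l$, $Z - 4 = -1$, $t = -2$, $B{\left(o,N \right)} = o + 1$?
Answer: $22$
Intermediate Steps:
$B{\left(o,N \right)} = 1 + o$
$Z = 3$ ($Z = 4 - 1 = 3$)
$g{\left(L,l \right)} = -2 + l^{2}$ ($g{\left(L,l \right)} = -2 + l l = -2 + l^{2}$)
$\left(g{\left(6,Z \right)} + 15\right) B{\left(0,3 \right)} = \left(\left(-2 + 3^{2}\right) + 15\right) \left(1 + 0\right) = \left(\left(-2 + 9\right) + 15\right) 1 = \left(7 + 15\right) 1 = 22 \cdot 1 = 22$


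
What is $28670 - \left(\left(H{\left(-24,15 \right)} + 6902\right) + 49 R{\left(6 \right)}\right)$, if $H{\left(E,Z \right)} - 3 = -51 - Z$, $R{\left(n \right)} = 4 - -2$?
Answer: $21537$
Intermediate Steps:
$R{\left(n \right)} = 6$ ($R{\left(n \right)} = 4 + 2 = 6$)
$H{\left(E,Z \right)} = -48 - Z$ ($H{\left(E,Z \right)} = 3 - \left(51 + Z\right) = -48 - Z$)
$28670 - \left(\left(H{\left(-24,15 \right)} + 6902\right) + 49 R{\left(6 \right)}\right) = 28670 - \left(\left(\left(-48 - 15\right) + 6902\right) + 49 \cdot 6\right) = 28670 - \left(\left(\left(-48 - 15\right) + 6902\right) + 294\right) = 28670 - \left(\left(-63 + 6902\right) + 294\right) = 28670 - \left(6839 + 294\right) = 28670 - 7133 = 21537$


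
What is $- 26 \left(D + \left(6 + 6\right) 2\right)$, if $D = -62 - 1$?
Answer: $1014$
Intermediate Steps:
$D = -63$ ($D = -62 - 1 = -63$)
$- 26 \left(D + \left(6 + 6\right) 2\right) = - 26 \left(-63 + \left(6 + 6\right) 2\right) = - 26 \left(-63 + 12 \cdot 2\right) = - 26 \left(-63 + 24\right) = \left(-26\right) \left(-39\right) = 1014$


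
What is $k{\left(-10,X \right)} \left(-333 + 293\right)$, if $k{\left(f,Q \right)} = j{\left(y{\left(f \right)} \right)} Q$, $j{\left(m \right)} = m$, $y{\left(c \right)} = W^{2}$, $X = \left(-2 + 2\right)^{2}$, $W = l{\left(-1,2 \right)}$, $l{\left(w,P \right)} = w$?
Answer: $0$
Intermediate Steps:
$W = -1$
$X = 0$ ($X = 0^{2} = 0$)
$y{\left(c \right)} = 1$ ($y{\left(c \right)} = \left(-1\right)^{2} = 1$)
$k{\left(f,Q \right)} = Q$ ($k{\left(f,Q \right)} = 1 Q = Q$)
$k{\left(-10,X \right)} \left(-333 + 293\right) = 0 \left(-333 + 293\right) = 0 \left(-40\right) = 0$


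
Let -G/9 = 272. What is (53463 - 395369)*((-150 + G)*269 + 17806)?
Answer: 232857132736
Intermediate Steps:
G = -2448 (G = -9*272 = -2448)
(53463 - 395369)*((-150 + G)*269 + 17806) = (53463 - 395369)*((-150 - 2448)*269 + 17806) = -341906*(-2598*269 + 17806) = -341906*(-698862 + 17806) = -341906*(-681056) = 232857132736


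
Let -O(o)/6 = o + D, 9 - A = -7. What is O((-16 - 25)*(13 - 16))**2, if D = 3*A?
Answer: 1052676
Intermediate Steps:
A = 16 (A = 9 - 1*(-7) = 9 + 7 = 16)
D = 48 (D = 3*16 = 48)
O(o) = -288 - 6*o (O(o) = -6*(o + 48) = -6*(48 + o) = -288 - 6*o)
O((-16 - 25)*(13 - 16))**2 = (-288 - 6*(-16 - 25)*(13 - 16))**2 = (-288 - (-246)*(-3))**2 = (-288 - 6*123)**2 = (-288 - 738)**2 = (-1026)**2 = 1052676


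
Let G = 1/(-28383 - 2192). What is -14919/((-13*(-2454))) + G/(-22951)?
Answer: -3489687490091/7462163057050 ≈ -0.46765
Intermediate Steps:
G = -1/30575 (G = 1/(-30575) = -1/30575 ≈ -3.2706e-5)
-14919/((-13*(-2454))) + G/(-22951) = -14919/((-13*(-2454))) - 1/30575/(-22951) = -14919/31902 - 1/30575*(-1/22951) = -14919*1/31902 + 1/701726825 = -4973/10634 + 1/701726825 = -3489687490091/7462163057050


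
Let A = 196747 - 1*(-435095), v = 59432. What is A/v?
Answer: 315921/29716 ≈ 10.631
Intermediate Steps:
A = 631842 (A = 196747 + 435095 = 631842)
A/v = 631842/59432 = 631842*(1/59432) = 315921/29716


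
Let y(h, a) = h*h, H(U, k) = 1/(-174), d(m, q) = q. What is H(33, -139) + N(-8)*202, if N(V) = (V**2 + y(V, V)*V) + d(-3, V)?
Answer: -16027489/174 ≈ -92112.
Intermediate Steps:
H(U, k) = -1/174
y(h, a) = h**2
N(V) = V + V**2 + V**3 (N(V) = (V**2 + V**2*V) + V = (V**2 + V**3) + V = V + V**2 + V**3)
H(33, -139) + N(-8)*202 = -1/174 - 8*(1 - 8 + (-8)**2)*202 = -1/174 - 8*(1 - 8 + 64)*202 = -1/174 - 8*57*202 = -1/174 - 456*202 = -1/174 - 92112 = -16027489/174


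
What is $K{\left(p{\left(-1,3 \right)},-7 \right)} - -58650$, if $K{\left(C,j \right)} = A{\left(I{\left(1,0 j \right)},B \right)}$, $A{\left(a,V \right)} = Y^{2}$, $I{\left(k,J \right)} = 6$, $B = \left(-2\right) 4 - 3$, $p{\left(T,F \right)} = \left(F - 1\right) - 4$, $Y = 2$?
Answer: $58654$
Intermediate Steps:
$p{\left(T,F \right)} = -5 + F$ ($p{\left(T,F \right)} = \left(-1 + F\right) - 4 = -5 + F$)
$B = -11$ ($B = -8 - 3 = -11$)
$A{\left(a,V \right)} = 4$ ($A{\left(a,V \right)} = 2^{2} = 4$)
$K{\left(C,j \right)} = 4$
$K{\left(p{\left(-1,3 \right)},-7 \right)} - -58650 = 4 - -58650 = 4 + 58650 = 58654$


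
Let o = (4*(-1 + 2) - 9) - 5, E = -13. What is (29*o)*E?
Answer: 3770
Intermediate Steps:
o = -10 (o = (4*1 - 9) - 5 = (4 - 9) - 5 = -5 - 5 = -10)
(29*o)*E = (29*(-10))*(-13) = -290*(-13) = 3770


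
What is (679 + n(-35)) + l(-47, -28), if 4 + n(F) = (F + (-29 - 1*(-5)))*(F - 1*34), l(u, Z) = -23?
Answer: 4723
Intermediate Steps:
n(F) = -4 + (-34 + F)*(-24 + F) (n(F) = -4 + (F + (-29 - 1*(-5)))*(F - 1*34) = -4 + (F + (-29 + 5))*(F - 34) = -4 + (F - 24)*(-34 + F) = -4 + (-24 + F)*(-34 + F) = -4 + (-34 + F)*(-24 + F))
(679 + n(-35)) + l(-47, -28) = (679 + (812 + (-35)² - 58*(-35))) - 23 = (679 + (812 + 1225 + 2030)) - 23 = (679 + 4067) - 23 = 4746 - 23 = 4723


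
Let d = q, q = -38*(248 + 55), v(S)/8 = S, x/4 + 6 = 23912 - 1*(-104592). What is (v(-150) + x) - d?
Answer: 524306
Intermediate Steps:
x = 513992 (x = -24 + 4*(23912 - 1*(-104592)) = -24 + 4*(23912 + 104592) = -24 + 4*128504 = -24 + 514016 = 513992)
v(S) = 8*S
q = -11514 (q = -38*303 = -11514)
d = -11514
(v(-150) + x) - d = (8*(-150) + 513992) - 1*(-11514) = (-1200 + 513992) + 11514 = 512792 + 11514 = 524306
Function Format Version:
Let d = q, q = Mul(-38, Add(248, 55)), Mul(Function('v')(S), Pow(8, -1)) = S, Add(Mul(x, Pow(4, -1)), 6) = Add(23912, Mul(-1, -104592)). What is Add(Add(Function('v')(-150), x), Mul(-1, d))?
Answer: 524306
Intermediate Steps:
x = 513992 (x = Add(-24, Mul(4, Add(23912, Mul(-1, -104592)))) = Add(-24, Mul(4, Add(23912, 104592))) = Add(-24, Mul(4, 128504)) = Add(-24, 514016) = 513992)
Function('v')(S) = Mul(8, S)
q = -11514 (q = Mul(-38, 303) = -11514)
d = -11514
Add(Add(Function('v')(-150), x), Mul(-1, d)) = Add(Add(Mul(8, -150), 513992), Mul(-1, -11514)) = Add(Add(-1200, 513992), 11514) = Add(512792, 11514) = 524306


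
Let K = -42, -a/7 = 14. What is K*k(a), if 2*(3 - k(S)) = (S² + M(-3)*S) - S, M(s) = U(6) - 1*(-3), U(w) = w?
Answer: 185094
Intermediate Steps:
a = -98 (a = -7*14 = -98)
M(s) = 9 (M(s) = 6 - 1*(-3) = 6 + 3 = 9)
k(S) = 3 - 4*S - S²/2 (k(S) = 3 - ((S² + 9*S) - S)/2 = 3 - (S² + 8*S)/2 = 3 + (-4*S - S²/2) = 3 - 4*S - S²/2)
K*k(a) = -42*(3 - 4*(-98) - ½*(-98)²) = -42*(3 + 392 - ½*9604) = -42*(3 + 392 - 4802) = -42*(-4407) = 185094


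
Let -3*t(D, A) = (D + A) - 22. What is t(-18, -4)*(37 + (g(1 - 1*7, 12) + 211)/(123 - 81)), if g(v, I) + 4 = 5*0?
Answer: 12914/21 ≈ 614.95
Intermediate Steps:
g(v, I) = -4 (g(v, I) = -4 + 5*0 = -4 + 0 = -4)
t(D, A) = 22/3 - A/3 - D/3 (t(D, A) = -((D + A) - 22)/3 = -((A + D) - 22)/3 = -(-22 + A + D)/3 = 22/3 - A/3 - D/3)
t(-18, -4)*(37 + (g(1 - 1*7, 12) + 211)/(123 - 81)) = (22/3 - ⅓*(-4) - ⅓*(-18))*(37 + (-4 + 211)/(123 - 81)) = (22/3 + 4/3 + 6)*(37 + 207/42) = 44*(37 + 207*(1/42))/3 = 44*(37 + 69/14)/3 = (44/3)*(587/14) = 12914/21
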